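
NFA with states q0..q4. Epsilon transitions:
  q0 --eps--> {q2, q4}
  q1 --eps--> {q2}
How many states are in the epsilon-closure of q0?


Starting from q0
Initialize closure = {q0}
Follow epsilon from q0 -> add q2
Follow epsilon from q0 -> add q4
Final closure: {q0, q2, q4}
Size = 3

3


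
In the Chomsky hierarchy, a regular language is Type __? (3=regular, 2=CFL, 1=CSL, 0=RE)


Chomsky hierarchy levels:
  Type 3: Regular (DFA/NFA/regex)
  Type 2: Context-free (PDA)
  Type 1: Context-sensitive
  Type 0: Recursively enumerable (TM)
'regular' corresponds to Type 3

3


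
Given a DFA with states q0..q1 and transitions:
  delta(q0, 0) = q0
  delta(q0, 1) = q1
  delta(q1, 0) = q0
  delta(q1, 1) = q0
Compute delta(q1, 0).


Looking up transition function:
delta(q1, 0) in the table
Row: q1, Column: 0
Result: q0

q0


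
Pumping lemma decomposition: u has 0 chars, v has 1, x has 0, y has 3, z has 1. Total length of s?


|s| = |u| + |v| + |x| + |y| + |z|
= 0 + 1 + 0 + 3 + 1
= 1 + 0 + 4
= 1 + 4
= 5

5


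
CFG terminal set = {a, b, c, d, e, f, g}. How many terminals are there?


Terminal symbols: a, b, c, d, e, f, g
Counting each: a (#1), b (#2), c (#3), d (#4), e (#5), f (#6), g (#7)
Total = 7

7


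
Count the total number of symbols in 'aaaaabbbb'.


String: 'aaaaabbbb'
Counting characters:
  'a' appears 5 time(s)
  'b' appears 4 time(s)
Total length = 5 + 4 = 9

9


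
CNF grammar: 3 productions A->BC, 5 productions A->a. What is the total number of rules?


CNF allows two rule forms:
  A -> BC (binary): 3 rules
  A -> a (terminal): 5 rules
Total = 3 + 5 = 8

8


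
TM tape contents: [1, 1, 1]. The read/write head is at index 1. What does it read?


Tape: [1, 1, 1]
Positions: 0 1 2
Values:    1 1 1
Head at position 1
tape[1] = 1

1


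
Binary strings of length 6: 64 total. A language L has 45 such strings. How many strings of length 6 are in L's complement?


Alphabet: {0,1}
String length: 6
Total strings of length 6 = 2^6 = 64
Strings in L = 45
Complement = total - |L|
= 64 - 45
= 19

19


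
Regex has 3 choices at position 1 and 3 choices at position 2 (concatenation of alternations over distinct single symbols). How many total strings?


First group: 3 alternatives
Second group: 3 alternatives
Concatenation: each choice from group 1 pairs with each from group 2
Total = 3 x 3 = 9

9


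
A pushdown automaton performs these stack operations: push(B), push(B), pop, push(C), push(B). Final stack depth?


Tracing stack operations:
  push(B) -> stack = [B], depth=1
  push(B) -> stack = [B,B], depth=2
  pop -> removed B, stack = [B], depth=1
  push(C) -> stack = [B,C], depth=2
  push(B) -> stack = [B,C,B], depth=3
Final depth = 3

3


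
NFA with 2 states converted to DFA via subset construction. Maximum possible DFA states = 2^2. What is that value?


NFA has 2 states
Subset construction: each DFA state = subset of NFA states
Maximum subsets = 2^2
2^2 = 4

4


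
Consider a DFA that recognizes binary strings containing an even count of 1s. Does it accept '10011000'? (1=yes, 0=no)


DFA has 2 states: q_even (start, accept=yes) and q_odd
Processing string '10011000' character by character:
  Position 0: read '1', 1-count=1 -> q_odd
  Position 1: read '0', 1-count=1 -> q_odd (no change)
  Position 2: read '0', 1-count=1 -> q_odd (no change)
  Position 3: read '1', 1-count=2 -> q_even
  Position 4: read '1', 1-count=3 -> q_odd
  Position 5: read '0', 1-count=3 -> q_odd (no change)
  Position 6: read '0', 1-count=3 -> q_odd (no change)
  Position 7: read '0', 1-count=3 -> q_odd (no change)
Final state: q_odd, total 1s = 3 (odd); the DFA requires an even count -> reject

0


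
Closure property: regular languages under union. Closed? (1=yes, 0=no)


Regular languages are closed under:
- Union (DFA product construction)
- Intersection (DFA product construction)
- Complement (swap accept/reject states)
- Concatenation (NFA construction)
- Kleene star (NFA construction)
union is in this list
Therefore: closed

1


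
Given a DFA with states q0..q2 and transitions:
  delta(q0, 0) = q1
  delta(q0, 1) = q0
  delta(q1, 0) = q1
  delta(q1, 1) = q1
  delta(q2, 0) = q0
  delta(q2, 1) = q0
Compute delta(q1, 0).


Looking up transition function:
delta(q1, 0) in the table
Row: q1, Column: 0
Result: q1

q1


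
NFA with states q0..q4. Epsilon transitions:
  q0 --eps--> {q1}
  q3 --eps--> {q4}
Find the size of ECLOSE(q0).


Starting from q0
Initialize closure = {q0}
Follow epsilon from q0 -> add q1
Final closure: {q0, q1}
Size = 2

2


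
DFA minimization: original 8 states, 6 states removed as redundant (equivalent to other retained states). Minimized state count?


Original DFA: 8 states
Redundant states removed: 6
Minimized states = original - removed
= 8 - 6
= 2

2


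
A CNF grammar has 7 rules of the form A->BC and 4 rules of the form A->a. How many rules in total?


CNF allows two rule forms:
  A -> BC (binary): 7 rules
  A -> a (terminal): 4 rules
Total = 7 + 4 = 11

11


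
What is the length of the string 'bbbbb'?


String: 'bbbbb'
Counting characters:
  'b' appears 5 time(s)
Total length = 0 + 5 = 5

5


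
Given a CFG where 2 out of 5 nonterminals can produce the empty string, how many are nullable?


Nonterminals: {S, A, B, C, D}
A nonterminal is nullable if it can derive epsilon
Counting nullable nonterminals: 2
Total nullable = 2

2


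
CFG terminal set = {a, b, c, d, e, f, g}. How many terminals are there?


Terminal symbols: a, b, c, d, e, f, g
Counting each: a (#1), b (#2), c (#3), d (#4), e (#5), f (#6), g (#7)
Total = 7

7


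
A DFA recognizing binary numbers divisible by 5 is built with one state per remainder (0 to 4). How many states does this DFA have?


Divisibility by 5 is tracked via the remainder mod 5: 0, 1, ..., 4
The construction assigns one state to each remainder
Number of remainders = 5

5


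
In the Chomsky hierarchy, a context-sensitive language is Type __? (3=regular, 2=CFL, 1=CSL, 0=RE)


Chomsky hierarchy levels:
  Type 3: Regular (DFA/NFA/regex)
  Type 2: Context-free (PDA)
  Type 1: Context-sensitive
  Type 0: Recursively enumerable (TM)
'context-sensitive' corresponds to Type 1

1


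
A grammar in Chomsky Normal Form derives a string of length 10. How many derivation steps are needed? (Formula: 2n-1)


Chomsky Normal Form derivation:
String length n = 10
Each step either:
  - Splits a nonterminal into two (n-1 such steps)
  - Converts a nonterminal to terminal (n such steps)
Total = (n-1) + n = 2n - 1
= 2(10) - 1
= 20 - 1
= 19

19


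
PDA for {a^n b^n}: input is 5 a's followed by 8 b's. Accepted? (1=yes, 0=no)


Language requires equal numbers of a's and b's
PDA pushes for each 'a', pops for each 'b'
Number of a's = 5
Number of b's = 8
5 != 8 -> Reject

0


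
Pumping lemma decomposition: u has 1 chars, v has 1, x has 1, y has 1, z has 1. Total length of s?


|s| = |u| + |v| + |x| + |y| + |z|
= 1 + 1 + 1 + 1 + 1
= 2 + 1 + 2
= 3 + 2
= 5

5


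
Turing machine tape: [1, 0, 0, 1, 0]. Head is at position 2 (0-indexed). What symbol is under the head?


Tape: [1, 0, 0, 1, 0]
Positions: 0 1 2 3 4
Values:    1 0 0 1 0
Head at position 2
tape[2] = 0

0


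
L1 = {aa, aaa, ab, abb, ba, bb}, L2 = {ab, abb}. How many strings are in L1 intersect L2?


L1 = {aa, aaa, ab, abb, ba, bb}
L2 = {ab, abb}
Checking each string in L1 against L2:
  'aa': in L2? No
  'aaa': in L2? No
  'ab': in L2? Yes
  'abb': in L2? Yes
  'ba': in L2? No
  'bb': in L2? No
Intersection = {ab, abb}
|L1 ∩ L2| = 2

2


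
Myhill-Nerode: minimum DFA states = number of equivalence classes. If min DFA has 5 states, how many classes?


Myhill-Nerode theorem:
Number of equivalence classes = number of states in minimal DFA
Minimal DFA states = 5
Therefore equivalence classes = 5

5


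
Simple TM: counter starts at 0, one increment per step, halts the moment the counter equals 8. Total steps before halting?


Counter starts at 0. Counting sequence:
  Step 1: counter = 1
  Step 2: counter = 2
  Step 3: counter = 3
  Step 4: counter = 4
  Step 5: counter = 5
  Step 6: counter = 6
  Step 7: counter = 7
  Step 8: counter = 8
Counter reached 8 -> halt
Total steps = 8

8


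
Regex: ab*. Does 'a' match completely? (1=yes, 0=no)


Pattern: ab*
String: 'a'
Pattern requires: exactly one 'a' followed by zero or more 'b's
First char is 'a' -> OK
Rest '': all b's? Yes
Result: 1

1


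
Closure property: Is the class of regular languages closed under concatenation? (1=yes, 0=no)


Regular languages are closed under all standard operations:
- Union: Yes (product construction)
- Intersection: Yes (product construction)
- Complement: Yes (swap accept/reject)
- Concatenation: Yes (NFA construction)
Operation: concatenation -> Closed

1


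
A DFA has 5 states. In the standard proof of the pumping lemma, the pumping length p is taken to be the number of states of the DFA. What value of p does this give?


Pumping lemma for regular languages (standard proof):
Take p = |Q|, the number of DFA states.
Any string of length >= |Q| passes through |Q|+1 states while reading its first |Q| symbols,
so by pigeonhole some state repeats, giving the loop that can be pumped.
Here |Q| = 5
Therefore the proof uses p = 5

5


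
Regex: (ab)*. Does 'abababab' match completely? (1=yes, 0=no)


Pattern: (ab)*
String: 'abababab'
Pattern requires: zero or more repetitions of 'ab'
Pairs: ['ab', 'ab', 'ab', 'ab']
All pairs are 'ab'? Yes
Result: 1

1


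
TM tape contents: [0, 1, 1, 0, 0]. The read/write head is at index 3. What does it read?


Tape: [0, 1, 1, 0, 0]
Positions: 0 1 2 3 4
Values:    0 1 1 0 0
Head at position 3
tape[3] = 0

0


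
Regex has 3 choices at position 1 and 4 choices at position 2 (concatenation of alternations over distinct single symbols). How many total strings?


First group: 3 alternatives
Second group: 4 alternatives
Concatenation: each choice from group 1 pairs with each from group 2
Total = 3 x 4 = 12

12


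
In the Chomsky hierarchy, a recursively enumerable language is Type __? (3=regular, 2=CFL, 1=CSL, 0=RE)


Chomsky hierarchy levels:
  Type 3: Regular (DFA/NFA/regex)
  Type 2: Context-free (PDA)
  Type 1: Context-sensitive
  Type 0: Recursively enumerable (TM)
'recursively enumerable' corresponds to Type 0

0


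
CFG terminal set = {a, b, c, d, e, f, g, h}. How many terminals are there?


Terminal symbols: a, b, c, d, e, f, g, h
Counting each: a (#1), b (#2), c (#3), d (#4), e (#5), f (#6), g (#7), h (#8)
Total = 8

8


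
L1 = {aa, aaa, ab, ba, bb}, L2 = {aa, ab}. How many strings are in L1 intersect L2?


L1 = {aa, aaa, ab, ba, bb}
L2 = {aa, ab}
Checking each string in L1 against L2:
  'aa': in L2? Yes
  'aaa': in L2? No
  'ab': in L2? Yes
  'ba': in L2? No
  'bb': in L2? No
Intersection = {aa, ab}
|L1 ∩ L2| = 2

2


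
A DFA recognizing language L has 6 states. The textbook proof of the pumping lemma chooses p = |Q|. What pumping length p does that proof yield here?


Pumping lemma for regular languages (standard proof):
Take p = |Q|, the number of DFA states.
Any string of length >= |Q| passes through |Q|+1 states while reading its first |Q| symbols,
so by pigeonhole some state repeats, giving the loop that can be pumped.
Here |Q| = 6
Therefore the proof uses p = 6

6


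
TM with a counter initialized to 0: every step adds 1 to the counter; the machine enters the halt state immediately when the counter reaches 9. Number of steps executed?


Counter starts at 0. Counting sequence:
  Step 1: counter = 1
  Step 2: counter = 2
  Step 3: counter = 3
  Step 4: counter = 4
  Step 5: counter = 5
  Step 6: counter = 6
  ...
  Step 9: counter = 9
Counter reached 9 -> halt
Total steps = 9

9


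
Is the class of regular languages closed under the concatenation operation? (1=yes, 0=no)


Regular languages are closed under:
- Union (DFA product construction)
- Intersection (DFA product construction)
- Complement (swap accept/reject states)
- Concatenation (NFA construction)
- Kleene star (NFA construction)
concatenation is in this list
Therefore: closed

1


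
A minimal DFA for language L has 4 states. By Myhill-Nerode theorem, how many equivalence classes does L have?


Myhill-Nerode theorem:
Number of equivalence classes = number of states in minimal DFA
Minimal DFA states = 4
Therefore equivalence classes = 4

4


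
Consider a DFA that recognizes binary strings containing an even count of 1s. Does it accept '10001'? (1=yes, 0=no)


DFA has 2 states: q_even (start, accept=yes) and q_odd
Processing string '10001' character by character:
  Position 0: read '1', 1-count=1 -> q_odd
  Position 1: read '0', 1-count=1 -> q_odd (no change)
  Position 2: read '0', 1-count=1 -> q_odd (no change)
  Position 3: read '0', 1-count=1 -> q_odd (no change)
  Position 4: read '1', 1-count=2 -> q_even
Final state: q_even, total 1s = 2 (even); the DFA requires an even count -> accept

1


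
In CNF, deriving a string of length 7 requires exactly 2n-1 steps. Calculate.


Chomsky Normal Form derivation:
String length n = 7
Each step either:
  - Splits a nonterminal into two (n-1 such steps)
  - Converts a nonterminal to terminal (n such steps)
Total = (n-1) + n = 2n - 1
= 2(7) - 1
= 14 - 1
= 13

13


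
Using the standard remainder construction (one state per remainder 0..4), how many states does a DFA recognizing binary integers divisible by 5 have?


Divisibility by 5 is tracked via the remainder mod 5: 0, 1, ..., 4
The construction assigns one state to each remainder
Number of remainders = 5

5


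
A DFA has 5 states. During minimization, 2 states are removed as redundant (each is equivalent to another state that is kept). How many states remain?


Original DFA: 5 states
Redundant states removed: 2
Minimized states = original - removed
= 5 - 2
= 3

3


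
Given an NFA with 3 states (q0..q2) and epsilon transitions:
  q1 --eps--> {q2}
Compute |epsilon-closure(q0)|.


Starting from q0
Initialize closure = {q0}
q0 has no outgoing epsilon transitions -> nothing to add
Final closure: {q0}
Size = 1

1


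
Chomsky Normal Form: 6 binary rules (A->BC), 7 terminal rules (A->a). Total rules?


CNF allows two rule forms:
  A -> BC (binary): 6 rules
  A -> a (terminal): 7 rules
Total = 6 + 7 = 13

13


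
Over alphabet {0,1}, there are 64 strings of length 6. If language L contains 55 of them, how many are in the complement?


Alphabet: {0,1}
String length: 6
Total strings of length 6 = 2^6 = 64
Strings in L = 55
Complement = total - |L|
= 64 - 55
= 9

9


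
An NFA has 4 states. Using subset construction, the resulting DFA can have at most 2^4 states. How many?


NFA has 4 states
Subset construction: each DFA state = subset of NFA states
Maximum subsets = 2^4
2^4 = 16

16


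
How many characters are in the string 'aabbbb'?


String: 'aabbbb'
Counting characters:
  'a' appears 2 time(s)
  'b' appears 4 time(s)
Total length = 2 + 4 = 6

6


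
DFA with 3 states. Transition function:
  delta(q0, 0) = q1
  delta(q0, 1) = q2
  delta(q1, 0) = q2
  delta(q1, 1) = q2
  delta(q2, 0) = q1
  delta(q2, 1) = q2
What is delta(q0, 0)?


Looking up transition function:
delta(q0, 0) in the table
Row: q0, Column: 0
Result: q1

q1


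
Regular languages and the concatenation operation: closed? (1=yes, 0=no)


Regular languages are closed under all standard operations:
- Union: Yes (product construction)
- Intersection: Yes (product construction)
- Complement: Yes (swap accept/reject)
- Concatenation: Yes (NFA construction)
Operation: concatenation -> Closed

1


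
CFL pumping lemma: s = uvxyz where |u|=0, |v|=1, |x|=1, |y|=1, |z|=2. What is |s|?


|s| = |u| + |v| + |x| + |y| + |z|
= 0 + 1 + 1 + 1 + 2
= 1 + 1 + 3
= 2 + 3
= 5

5


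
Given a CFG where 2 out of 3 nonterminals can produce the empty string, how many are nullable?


Nonterminals: {S, A, B}
A nonterminal is nullable if it can derive epsilon
Counting nullable nonterminals: 2
Total nullable = 2

2


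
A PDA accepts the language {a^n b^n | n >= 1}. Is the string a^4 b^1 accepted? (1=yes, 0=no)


Language requires equal numbers of a's and b's
PDA pushes for each 'a', pops for each 'b'
Number of a's = 4
Number of b's = 1
4 != 1 -> Reject

0


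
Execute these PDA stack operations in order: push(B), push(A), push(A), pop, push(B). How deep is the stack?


Tracing stack operations:
  push(B) -> stack = [B], depth=1
  push(A) -> stack = [B,A], depth=2
  push(A) -> stack = [B,A,A], depth=3
  pop -> removed A, stack = [B,A], depth=2
  push(B) -> stack = [B,A,B], depth=3
Final depth = 3

3


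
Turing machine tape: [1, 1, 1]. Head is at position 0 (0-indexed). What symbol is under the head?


Tape: [1, 1, 1]
Positions: 0 1 2
Values:    1 1 1
Head at position 0
tape[0] = 1

1


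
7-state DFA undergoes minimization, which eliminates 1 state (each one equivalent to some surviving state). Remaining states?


Original DFA: 7 states
Redundant states removed: 1
Minimized states = original - removed
= 7 - 1
= 6

6


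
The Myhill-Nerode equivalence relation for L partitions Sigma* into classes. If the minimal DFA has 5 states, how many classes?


Myhill-Nerode theorem:
Number of equivalence classes = number of states in minimal DFA
Minimal DFA states = 5
Therefore equivalence classes = 5

5


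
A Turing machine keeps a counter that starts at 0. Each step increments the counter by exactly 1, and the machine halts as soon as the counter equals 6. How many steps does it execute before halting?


Counter starts at 0. Counting sequence:
  Step 1: counter = 1
  Step 2: counter = 2
  Step 3: counter = 3
  Step 4: counter = 4
  Step 5: counter = 5
  Step 6: counter = 6
Counter reached 6 -> halt
Total steps = 6

6


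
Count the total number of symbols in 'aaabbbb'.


String: 'aaabbbb'
Counting characters:
  'a' appears 3 time(s)
  'b' appears 4 time(s)
Total length = 3 + 4 = 7

7


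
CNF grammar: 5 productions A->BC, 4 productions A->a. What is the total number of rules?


CNF allows two rule forms:
  A -> BC (binary): 5 rules
  A -> a (terminal): 4 rules
Total = 5 + 4 = 9

9


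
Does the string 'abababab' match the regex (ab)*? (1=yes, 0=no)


Pattern: (ab)*
String: 'abababab'
Pattern requires: zero or more repetitions of 'ab'
Pairs: ['ab', 'ab', 'ab', 'ab']
All pairs are 'ab'? Yes
Result: 1

1


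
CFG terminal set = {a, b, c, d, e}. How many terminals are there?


Terminal symbols: a, b, c, d, e
Counting each: a (#1), b (#2), c (#3), d (#4), e (#5)
Total = 5

5


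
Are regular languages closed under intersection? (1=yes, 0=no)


Regular languages are closed under all standard operations:
- Union: Yes (product construction)
- Intersection: Yes (product construction)
- Complement: Yes (swap accept/reject)
- Concatenation: Yes (NFA construction)
Operation: intersection -> Closed

1


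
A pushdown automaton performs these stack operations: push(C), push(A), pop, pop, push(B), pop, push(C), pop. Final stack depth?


Tracing stack operations:
  push(C) -> stack = [C], depth=1
  push(A) -> stack = [C,A], depth=2
  pop -> removed A, stack = [C], depth=1
  pop -> removed C, stack = [], depth=0
  push(B) -> stack = [B], depth=1
  pop -> removed B, stack = [], depth=0
  push(C) -> stack = [C], depth=1
  pop -> removed C, stack = [], depth=0
Final depth = 0

0


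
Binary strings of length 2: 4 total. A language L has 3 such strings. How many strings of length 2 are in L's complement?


Alphabet: {0,1}
String length: 2
Total strings of length 2 = 2^2 = 4
Strings in L = 3
Complement = total - |L|
= 4 - 3
= 1

1


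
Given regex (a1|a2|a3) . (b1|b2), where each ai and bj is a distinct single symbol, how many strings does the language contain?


First group: 3 alternatives
Second group: 2 alternatives
Concatenation: each choice from group 1 pairs with each from group 2
Total = 3 x 2 = 6

6


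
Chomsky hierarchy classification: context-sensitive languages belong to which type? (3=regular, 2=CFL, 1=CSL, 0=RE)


Chomsky hierarchy levels:
  Type 3: Regular (DFA/NFA/regex)
  Type 2: Context-free (PDA)
  Type 1: Context-sensitive
  Type 0: Recursively enumerable (TM)
'context-sensitive' corresponds to Type 1

1


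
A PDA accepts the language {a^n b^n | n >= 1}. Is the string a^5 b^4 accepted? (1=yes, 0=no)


Language requires equal numbers of a's and b's
PDA pushes for each 'a', pops for each 'b'
Number of a's = 5
Number of b's = 4
5 != 4 -> Reject

0


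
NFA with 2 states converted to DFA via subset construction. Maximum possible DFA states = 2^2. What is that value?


NFA has 2 states
Subset construction: each DFA state = subset of NFA states
Maximum subsets = 2^2
2^2 = 4

4


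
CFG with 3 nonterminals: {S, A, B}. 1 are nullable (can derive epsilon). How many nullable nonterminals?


Nonterminals: {S, A, B}
A nonterminal is nullable if it can derive epsilon
Counting nullable nonterminals: 1
Total nullable = 1

1


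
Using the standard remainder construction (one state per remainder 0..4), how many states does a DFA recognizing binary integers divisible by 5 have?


Divisibility by 5 is tracked via the remainder mod 5: 0, 1, ..., 4
The construction assigns one state to each remainder
Number of remainders = 5

5


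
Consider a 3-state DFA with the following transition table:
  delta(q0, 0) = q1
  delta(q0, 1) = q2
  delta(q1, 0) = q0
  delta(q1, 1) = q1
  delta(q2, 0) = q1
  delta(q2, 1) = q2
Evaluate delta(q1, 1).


Looking up transition function:
delta(q1, 1) in the table
Row: q1, Column: 1
Result: q1

q1


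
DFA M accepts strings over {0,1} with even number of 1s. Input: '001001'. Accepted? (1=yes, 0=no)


DFA has 2 states: q_even (start, accept=yes) and q_odd
Processing string '001001' character by character:
  Position 0: read '0', 1-count=0 -> q_even (no change)
  Position 1: read '0', 1-count=0 -> q_even (no change)
  Position 2: read '1', 1-count=1 -> q_odd
  Position 3: read '0', 1-count=1 -> q_odd (no change)
  Position 4: read '0', 1-count=1 -> q_odd (no change)
  Position 5: read '1', 1-count=2 -> q_even
Final state: q_even, total 1s = 2 (even); the DFA requires an even count -> accept

1


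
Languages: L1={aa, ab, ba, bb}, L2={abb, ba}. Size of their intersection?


L1 = {aa, ab, ba, bb}
L2 = {abb, ba}
Checking each string in L1 against L2:
  'aa': in L2? No
  'ab': in L2? No
  'ba': in L2? Yes
  'bb': in L2? No
Intersection = {ba}
|L1 ∩ L2| = 1

1


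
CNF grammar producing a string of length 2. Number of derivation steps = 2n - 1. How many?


Chomsky Normal Form derivation:
String length n = 2
Each step either:
  - Splits a nonterminal into two (n-1 such steps)
  - Converts a nonterminal to terminal (n such steps)
Total = (n-1) + n = 2n - 1
= 2(2) - 1
= 4 - 1
= 3

3


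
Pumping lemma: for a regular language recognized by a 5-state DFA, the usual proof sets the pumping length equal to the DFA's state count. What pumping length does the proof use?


Pumping lemma for regular languages (standard proof):
Take p = |Q|, the number of DFA states.
Any string of length >= |Q| passes through |Q|+1 states while reading its first |Q| symbols,
so by pigeonhole some state repeats, giving the loop that can be pumped.
Here |Q| = 5
Therefore the proof uses p = 5

5


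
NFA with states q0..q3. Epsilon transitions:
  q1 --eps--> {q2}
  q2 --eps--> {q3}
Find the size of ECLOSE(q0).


Starting from q0
Initialize closure = {q0}
q0 has no outgoing epsilon transitions -> nothing to add
Final closure: {q0}
Size = 1

1


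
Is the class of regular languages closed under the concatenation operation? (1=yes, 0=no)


Regular languages are closed under:
- Union (DFA product construction)
- Intersection (DFA product construction)
- Complement (swap accept/reject states)
- Concatenation (NFA construction)
- Kleene star (NFA construction)
concatenation is in this list
Therefore: closed

1


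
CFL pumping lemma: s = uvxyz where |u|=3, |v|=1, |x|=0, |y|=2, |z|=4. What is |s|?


|s| = |u| + |v| + |x| + |y| + |z|
= 3 + 1 + 0 + 2 + 4
= 4 + 0 + 6
= 4 + 6
= 10

10


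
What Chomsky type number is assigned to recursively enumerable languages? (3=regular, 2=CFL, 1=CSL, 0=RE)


Chomsky hierarchy levels:
  Type 3: Regular (DFA/NFA/regex)
  Type 2: Context-free (PDA)
  Type 1: Context-sensitive
  Type 0: Recursively enumerable (TM)
'recursively enumerable' corresponds to Type 0

0


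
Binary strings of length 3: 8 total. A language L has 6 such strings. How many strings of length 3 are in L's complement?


Alphabet: {0,1}
String length: 3
Total strings of length 3 = 2^3 = 8
Strings in L = 6
Complement = total - |L|
= 8 - 6
= 2

2


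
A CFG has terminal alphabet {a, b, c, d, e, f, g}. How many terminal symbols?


Terminal symbols: a, b, c, d, e, f, g
Counting each: a (#1), b (#2), c (#3), d (#4), e (#5), f (#6), g (#7)
Total = 7

7


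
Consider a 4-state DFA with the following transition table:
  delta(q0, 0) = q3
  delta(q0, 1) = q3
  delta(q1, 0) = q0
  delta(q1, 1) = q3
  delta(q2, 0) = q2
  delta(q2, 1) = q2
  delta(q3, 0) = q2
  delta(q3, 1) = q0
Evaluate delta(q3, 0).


Looking up transition function:
delta(q3, 0) in the table
Row: q3, Column: 0
Result: q2

q2


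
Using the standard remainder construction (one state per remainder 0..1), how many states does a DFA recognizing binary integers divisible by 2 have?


Divisibility by 2 is tracked via the remainder mod 2: 0, 1, ..., 1
The construction assigns one state to each remainder
Number of remainders = 2

2


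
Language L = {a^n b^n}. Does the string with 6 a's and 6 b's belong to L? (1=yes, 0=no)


Language requires equal numbers of a's and b's
PDA pushes for each 'a', pops for each 'b'
Number of a's = 6
Number of b's = 6
6 == 6 -> Accept

1


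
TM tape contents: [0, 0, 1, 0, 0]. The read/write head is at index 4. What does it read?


Tape: [0, 0, 1, 0, 0]
Positions: 0 1 2 3 4
Values:    0 0 1 0 0
Head at position 4
tape[4] = 0

0


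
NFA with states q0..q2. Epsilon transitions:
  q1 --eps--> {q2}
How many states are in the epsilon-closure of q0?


Starting from q0
Initialize closure = {q0}
q0 has no outgoing epsilon transitions -> nothing to add
Final closure: {q0}
Size = 1

1


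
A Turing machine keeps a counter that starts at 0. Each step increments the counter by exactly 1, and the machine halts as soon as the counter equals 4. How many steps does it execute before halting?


Counter starts at 0. Counting sequence:
  Step 1: counter = 1
  Step 2: counter = 2
  Step 3: counter = 3
  Step 4: counter = 4
Counter reached 4 -> halt
Total steps = 4

4


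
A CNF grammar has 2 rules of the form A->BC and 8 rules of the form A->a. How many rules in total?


CNF allows two rule forms:
  A -> BC (binary): 2 rules
  A -> a (terminal): 8 rules
Total = 2 + 8 = 10

10


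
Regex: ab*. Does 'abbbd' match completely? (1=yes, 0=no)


Pattern: ab*
String: 'abbbd'
Pattern requires: exactly one 'a' followed by zero or more 'b's
First char is 'a' -> OK
Rest 'bbbd': all b's? No
Result: 0

0


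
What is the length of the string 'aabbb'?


String: 'aabbb'
Counting characters:
  'a' appears 2 time(s)
  'b' appears 3 time(s)
Total length = 2 + 3 = 5

5


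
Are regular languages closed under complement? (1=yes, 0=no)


Regular languages are closed under all standard operations:
- Union: Yes (product construction)
- Intersection: Yes (product construction)
- Complement: Yes (swap accept/reject)
- Concatenation: Yes (NFA construction)
Operation: complement -> Closed

1


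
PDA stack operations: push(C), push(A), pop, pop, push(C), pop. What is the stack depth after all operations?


Tracing stack operations:
  push(C) -> stack = [C], depth=1
  push(A) -> stack = [C,A], depth=2
  pop -> removed A, stack = [C], depth=1
  pop -> removed C, stack = [], depth=0
  push(C) -> stack = [C], depth=1
  pop -> removed C, stack = [], depth=0
Final depth = 0

0


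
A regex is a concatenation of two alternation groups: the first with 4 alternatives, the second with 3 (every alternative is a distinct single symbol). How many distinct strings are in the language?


First group: 4 alternatives
Second group: 3 alternatives
Concatenation: each choice from group 1 pairs with each from group 2
Total = 4 x 3 = 12

12


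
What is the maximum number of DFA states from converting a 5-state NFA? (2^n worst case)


NFA has 5 states
Subset construction: each DFA state = subset of NFA states
Maximum subsets = 2^5
2^5 = 32

32


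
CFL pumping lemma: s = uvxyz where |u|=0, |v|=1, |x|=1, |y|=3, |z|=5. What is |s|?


|s| = |u| + |v| + |x| + |y| + |z|
= 0 + 1 + 1 + 3 + 5
= 1 + 1 + 8
= 2 + 8
= 10

10


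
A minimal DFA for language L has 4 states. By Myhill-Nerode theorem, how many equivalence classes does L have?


Myhill-Nerode theorem:
Number of equivalence classes = number of states in minimal DFA
Minimal DFA states = 4
Therefore equivalence classes = 4

4


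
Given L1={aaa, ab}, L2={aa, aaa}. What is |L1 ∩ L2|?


L1 = {aaa, ab}
L2 = {aa, aaa}
Checking each string in L1 against L2:
  'aaa': in L2? Yes
  'ab': in L2? No
Intersection = {aaa}
|L1 ∩ L2| = 1

1


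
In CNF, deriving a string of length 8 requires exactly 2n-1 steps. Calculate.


Chomsky Normal Form derivation:
String length n = 8
Each step either:
  - Splits a nonterminal into two (n-1 such steps)
  - Converts a nonterminal to terminal (n such steps)
Total = (n-1) + n = 2n - 1
= 2(8) - 1
= 16 - 1
= 15

15


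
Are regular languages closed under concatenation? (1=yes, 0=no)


Regular languages are closed under:
- Union (DFA product construction)
- Intersection (DFA product construction)
- Complement (swap accept/reject states)
- Concatenation (NFA construction)
- Kleene star (NFA construction)
concatenation is in this list
Therefore: closed

1


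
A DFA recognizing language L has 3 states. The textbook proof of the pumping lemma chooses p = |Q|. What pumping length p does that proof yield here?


Pumping lemma for regular languages (standard proof):
Take p = |Q|, the number of DFA states.
Any string of length >= |Q| passes through |Q|+1 states while reading its first |Q| symbols,
so by pigeonhole some state repeats, giving the loop that can be pumped.
Here |Q| = 3
Therefore the proof uses p = 3

3


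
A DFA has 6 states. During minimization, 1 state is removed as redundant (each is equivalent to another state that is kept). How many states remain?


Original DFA: 6 states
Redundant states removed: 1
Minimized states = original - removed
= 6 - 1
= 5

5


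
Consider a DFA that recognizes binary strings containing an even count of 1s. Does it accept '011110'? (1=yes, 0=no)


DFA has 2 states: q_even (start, accept=yes) and q_odd
Processing string '011110' character by character:
  Position 0: read '0', 1-count=0 -> q_even (no change)
  Position 1: read '1', 1-count=1 -> q_odd
  Position 2: read '1', 1-count=2 -> q_even
  Position 3: read '1', 1-count=3 -> q_odd
  Position 4: read '1', 1-count=4 -> q_even
  Position 5: read '0', 1-count=4 -> q_even (no change)
Final state: q_even, total 1s = 4 (even); the DFA requires an even count -> accept

1


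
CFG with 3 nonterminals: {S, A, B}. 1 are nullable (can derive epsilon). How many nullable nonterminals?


Nonterminals: {S, A, B}
A nonterminal is nullable if it can derive epsilon
Counting nullable nonterminals: 1
Total nullable = 1

1


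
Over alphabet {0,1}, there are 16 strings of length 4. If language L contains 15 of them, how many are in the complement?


Alphabet: {0,1}
String length: 4
Total strings of length 4 = 2^4 = 16
Strings in L = 15
Complement = total - |L|
= 16 - 15
= 1

1


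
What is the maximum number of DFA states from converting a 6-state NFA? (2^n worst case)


NFA has 6 states
Subset construction: each DFA state = subset of NFA states
Maximum subsets = 2^6
2^6 = 64

64


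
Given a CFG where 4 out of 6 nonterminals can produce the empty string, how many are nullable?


Nonterminals: {S, A, B, C, D, E}
A nonterminal is nullable if it can derive epsilon
Counting nullable nonterminals: 4
Total nullable = 4

4


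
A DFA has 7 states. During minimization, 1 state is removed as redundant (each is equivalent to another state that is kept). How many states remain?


Original DFA: 7 states
Redundant states removed: 1
Minimized states = original - removed
= 7 - 1
= 6

6


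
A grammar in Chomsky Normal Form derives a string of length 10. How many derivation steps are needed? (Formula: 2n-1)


Chomsky Normal Form derivation:
String length n = 10
Each step either:
  - Splits a nonterminal into two (n-1 such steps)
  - Converts a nonterminal to terminal (n such steps)
Total = (n-1) + n = 2n - 1
= 2(10) - 1
= 20 - 1
= 19

19


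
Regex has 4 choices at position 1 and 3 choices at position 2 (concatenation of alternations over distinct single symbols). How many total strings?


First group: 4 alternatives
Second group: 3 alternatives
Concatenation: each choice from group 1 pairs with each from group 2
Total = 4 x 3 = 12

12


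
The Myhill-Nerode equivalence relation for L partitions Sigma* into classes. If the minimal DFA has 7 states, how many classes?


Myhill-Nerode theorem:
Number of equivalence classes = number of states in minimal DFA
Minimal DFA states = 7
Therefore equivalence classes = 7

7


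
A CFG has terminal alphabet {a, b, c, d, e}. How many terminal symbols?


Terminal symbols: a, b, c, d, e
Counting each: a (#1), b (#2), c (#3), d (#4), e (#5)
Total = 5

5


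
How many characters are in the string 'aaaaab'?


String: 'aaaaab'
Counting characters:
  'a' appears 5 time(s)
  'b' appears 1 time(s)
Total length = 5 + 1 = 6

6


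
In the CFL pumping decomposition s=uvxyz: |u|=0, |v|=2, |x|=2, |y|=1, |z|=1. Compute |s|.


|s| = |u| + |v| + |x| + |y| + |z|
= 0 + 2 + 2 + 1 + 1
= 2 + 2 + 2
= 4 + 2
= 6

6


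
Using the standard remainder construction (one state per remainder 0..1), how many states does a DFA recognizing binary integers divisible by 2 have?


Divisibility by 2 is tracked via the remainder mod 2: 0, 1, ..., 1
The construction assigns one state to each remainder
Number of remainders = 2

2


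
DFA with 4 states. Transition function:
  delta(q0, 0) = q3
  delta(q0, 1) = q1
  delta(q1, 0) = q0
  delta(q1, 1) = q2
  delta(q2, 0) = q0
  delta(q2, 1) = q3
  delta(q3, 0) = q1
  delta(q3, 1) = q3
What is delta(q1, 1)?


Looking up transition function:
delta(q1, 1) in the table
Row: q1, Column: 1
Result: q2

q2


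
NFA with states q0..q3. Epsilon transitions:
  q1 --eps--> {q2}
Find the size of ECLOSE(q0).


Starting from q0
Initialize closure = {q0}
q0 has no outgoing epsilon transitions -> nothing to add
Final closure: {q0}
Size = 1

1


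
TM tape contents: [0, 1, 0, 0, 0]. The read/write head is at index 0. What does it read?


Tape: [0, 1, 0, 0, 0]
Positions: 0 1 2 3 4
Values:    0 1 0 0 0
Head at position 0
tape[0] = 0

0


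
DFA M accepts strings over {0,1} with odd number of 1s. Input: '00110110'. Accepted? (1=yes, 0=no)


DFA has 2 states: q_even (start, accept=no) and q_odd
Processing string '00110110' character by character:
  Position 0: read '0', 1-count=0 -> q_even (no change)
  Position 1: read '0', 1-count=0 -> q_even (no change)
  Position 2: read '1', 1-count=1 -> q_odd
  Position 3: read '1', 1-count=2 -> q_even
  Position 4: read '0', 1-count=2 -> q_even (no change)
  Position 5: read '1', 1-count=3 -> q_odd
  Position 6: read '1', 1-count=4 -> q_even
  Position 7: read '0', 1-count=4 -> q_even (no change)
Final state: q_even, total 1s = 4 (even); the DFA requires an odd count -> reject

0


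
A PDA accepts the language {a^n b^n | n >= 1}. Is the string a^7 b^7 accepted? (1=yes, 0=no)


Language requires equal numbers of a's and b's
PDA pushes for each 'a', pops for each 'b'
Number of a's = 7
Number of b's = 7
7 == 7 -> Accept

1


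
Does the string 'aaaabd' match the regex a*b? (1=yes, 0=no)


Pattern: a*b
String: 'aaaabd'
Pattern requires: zero or more 'a's followed by exactly one 'b'
Found 4 leading 'a's
Remaining: 'bd'
Remaining is not 'b' -> no match
Result: 0

0


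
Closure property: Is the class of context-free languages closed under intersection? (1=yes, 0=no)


CFL closure properties:
  Closed under: union, concatenation, Kleene star
  NOT closed under: intersection, complement
Operation 'intersection' is in not-closed list -> No (not closed)

0


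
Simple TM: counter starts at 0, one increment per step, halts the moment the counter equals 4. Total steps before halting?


Counter starts at 0. Counting sequence:
  Step 1: counter = 1
  Step 2: counter = 2
  Step 3: counter = 3
  Step 4: counter = 4
Counter reached 4 -> halt
Total steps = 4

4


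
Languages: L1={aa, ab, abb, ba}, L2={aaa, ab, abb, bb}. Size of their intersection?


L1 = {aa, ab, abb, ba}
L2 = {aaa, ab, abb, bb}
Checking each string in L1 against L2:
  'aa': in L2? No
  'ab': in L2? Yes
  'abb': in L2? Yes
  'ba': in L2? No
Intersection = {ab, abb}
|L1 ∩ L2| = 2

2


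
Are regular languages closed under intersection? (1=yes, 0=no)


Regular languages are closed under:
- Union (DFA product construction)
- Intersection (DFA product construction)
- Complement (swap accept/reject states)
- Concatenation (NFA construction)
- Kleene star (NFA construction)
intersection is in this list
Therefore: closed

1


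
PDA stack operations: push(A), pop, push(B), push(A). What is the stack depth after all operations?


Tracing stack operations:
  push(A) -> stack = [A], depth=1
  pop -> removed A, stack = [], depth=0
  push(B) -> stack = [B], depth=1
  push(A) -> stack = [B,A], depth=2
Final depth = 2

2


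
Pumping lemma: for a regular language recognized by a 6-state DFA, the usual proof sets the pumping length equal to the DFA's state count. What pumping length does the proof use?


Pumping lemma for regular languages (standard proof):
Take p = |Q|, the number of DFA states.
Any string of length >= |Q| passes through |Q|+1 states while reading its first |Q| symbols,
so by pigeonhole some state repeats, giving the loop that can be pumped.
Here |Q| = 6
Therefore the proof uses p = 6

6


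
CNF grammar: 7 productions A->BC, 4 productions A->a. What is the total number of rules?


CNF allows two rule forms:
  A -> BC (binary): 7 rules
  A -> a (terminal): 4 rules
Total = 7 + 4 = 11

11


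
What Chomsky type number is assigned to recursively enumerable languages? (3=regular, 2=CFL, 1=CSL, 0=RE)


Chomsky hierarchy levels:
  Type 3: Regular (DFA/NFA/regex)
  Type 2: Context-free (PDA)
  Type 1: Context-sensitive
  Type 0: Recursively enumerable (TM)
'recursively enumerable' corresponds to Type 0

0


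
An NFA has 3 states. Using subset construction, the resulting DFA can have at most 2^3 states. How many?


NFA has 3 states
Subset construction: each DFA state = subset of NFA states
Maximum subsets = 2^3
2^3 = 8

8


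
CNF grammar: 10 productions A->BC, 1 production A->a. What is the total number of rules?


CNF allows two rule forms:
  A -> BC (binary): 10 rules
  A -> a (terminal): 1 rule
Total = 10 + 1 = 11

11


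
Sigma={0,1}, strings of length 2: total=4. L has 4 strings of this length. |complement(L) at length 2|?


Alphabet: {0,1}
String length: 2
Total strings of length 2 = 2^2 = 4
Strings in L = 4
Complement = total - |L|
= 4 - 4
= 0

0


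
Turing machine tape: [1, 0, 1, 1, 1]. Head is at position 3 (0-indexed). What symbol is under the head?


Tape: [1, 0, 1, 1, 1]
Positions: 0 1 2 3 4
Values:    1 0 1 1 1
Head at position 3
tape[3] = 1

1


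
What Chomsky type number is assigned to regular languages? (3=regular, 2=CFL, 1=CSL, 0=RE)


Chomsky hierarchy levels:
  Type 3: Regular (DFA/NFA/regex)
  Type 2: Context-free (PDA)
  Type 1: Context-sensitive
  Type 0: Recursively enumerable (TM)
'regular' corresponds to Type 3

3
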